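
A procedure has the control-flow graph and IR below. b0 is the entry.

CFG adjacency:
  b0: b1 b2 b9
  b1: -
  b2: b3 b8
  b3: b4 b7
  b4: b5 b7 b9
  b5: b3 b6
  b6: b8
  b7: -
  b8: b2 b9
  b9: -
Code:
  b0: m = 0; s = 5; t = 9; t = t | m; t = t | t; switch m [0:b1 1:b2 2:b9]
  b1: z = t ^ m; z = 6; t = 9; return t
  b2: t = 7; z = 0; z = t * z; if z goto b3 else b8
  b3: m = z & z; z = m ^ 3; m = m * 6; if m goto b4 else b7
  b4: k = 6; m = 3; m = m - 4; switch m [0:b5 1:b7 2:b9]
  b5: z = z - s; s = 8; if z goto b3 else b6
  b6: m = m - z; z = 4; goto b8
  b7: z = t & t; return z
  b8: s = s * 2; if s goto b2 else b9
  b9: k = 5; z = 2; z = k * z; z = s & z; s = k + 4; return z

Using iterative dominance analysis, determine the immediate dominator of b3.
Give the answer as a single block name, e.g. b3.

idom tree: b1←b0 b2←b0 b3←b2 b4←b3 b5←b4 b6←b5 b7←b3 b8←b2 b9←b0
Join-block Dom:
  b2: preds {b0,b8}: {b0} ∩ {b0,b2,b8} = {b0}; idom=b0
  b3: preds {b2,b5}: {b0,b2} ∩ {b0,b2,b3,b4,b5} = {b0,b2}; idom=b2
  b7: preds {b3,b4}: {b0,b2,b3} ∩ {b0,b2,b3,b4} = {b0,b2,b3}; idom=b3
  b8: preds {b2,b6}: {b0,b2} ∩ {b0,b2,b3,b4,b5,b6} = {b0,b2}; idom=b2
  b9: preds {b0,b4,b8}: {b0} ∩ {b0,b2,b3,b4} ∩ {b0,b2,b8} = {b0}; idom=b0

idom(b3) = b2

Answer: b2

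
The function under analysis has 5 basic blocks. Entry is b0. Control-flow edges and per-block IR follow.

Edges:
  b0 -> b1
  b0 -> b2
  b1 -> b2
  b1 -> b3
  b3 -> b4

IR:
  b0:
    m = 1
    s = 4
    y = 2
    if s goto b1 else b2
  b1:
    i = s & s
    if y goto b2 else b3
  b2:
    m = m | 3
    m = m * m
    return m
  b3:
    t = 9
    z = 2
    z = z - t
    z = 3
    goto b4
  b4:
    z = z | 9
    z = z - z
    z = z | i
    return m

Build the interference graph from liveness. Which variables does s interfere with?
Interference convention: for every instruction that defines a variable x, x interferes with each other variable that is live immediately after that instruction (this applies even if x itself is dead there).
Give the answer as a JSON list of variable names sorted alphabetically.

Per-block:
  b0: def={m,s,y} ue=∅
  b1: def={i} ue={s,y}
  b2: def={m} ue={m}
  b3: def={t,z} ue=∅
  b4: def={z} ue={i,m,z}

Liveness:
  b0: in=∅ out={m,s,y}
  b1: in={m,s,y} out={i,m}
  b2: in={m} out=∅
  b3: in={i,m} out={i,m,z}
  b4: in={i,m,z} out=∅

Conflict graph:
  i — {m,t,y,z}
  m — {i,s,t,y,z}
  s — {m,y}
  t — {i,m,z}
  y — {i,m,s}
  z — {i,m,t}

N(s) = ["m", "y"]

Answer: ["m", "y"]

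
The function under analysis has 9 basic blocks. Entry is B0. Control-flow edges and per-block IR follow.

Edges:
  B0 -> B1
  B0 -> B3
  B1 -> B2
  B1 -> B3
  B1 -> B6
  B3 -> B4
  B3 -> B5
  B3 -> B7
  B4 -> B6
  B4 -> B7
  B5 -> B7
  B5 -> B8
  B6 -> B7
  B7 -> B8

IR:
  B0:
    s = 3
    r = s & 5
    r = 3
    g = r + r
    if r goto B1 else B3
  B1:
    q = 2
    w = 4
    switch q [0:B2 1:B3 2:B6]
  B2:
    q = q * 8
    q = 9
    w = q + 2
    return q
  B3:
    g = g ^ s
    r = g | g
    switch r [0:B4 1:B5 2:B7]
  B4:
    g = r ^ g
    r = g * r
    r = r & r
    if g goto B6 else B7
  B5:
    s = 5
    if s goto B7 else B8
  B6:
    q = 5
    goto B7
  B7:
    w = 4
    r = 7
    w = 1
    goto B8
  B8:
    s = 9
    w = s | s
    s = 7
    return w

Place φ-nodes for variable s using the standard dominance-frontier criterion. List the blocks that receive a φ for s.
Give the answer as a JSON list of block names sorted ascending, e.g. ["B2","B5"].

idom tree: B1←B0 B2←B1 B3←B0 B4←B3 B5←B3 B6←B0 B7←B0 B8←B0
Dom at joins:
  B3: preds {B0,B1}: {B0} ∩ {B0,B1} = {B0}; idom=B0
  B6: preds {B1,B4}: {B0,B1} ∩ {B0,B3,B4} = {B0}; idom=B0
  B7: preds {B3,B4,B5,B6}: {B0,B3} ∩ {B0,B3,B4} ∩ {B0,B3,B5} ∩ {B0,B6} = {B0}; idom=B0
  B8: preds {B5,B7}: {B0,B3,B5} ∩ {B0,B7} = {B0}; idom=B0

Frontier:
  join B3 pred B0: · stop@B0
  join B3 pred B1: B1 stop@B0
  join B6 pred B1: B1 stop@B0
  join B6 pred B4: B4→B3 stop@B0
  join B7 pred B3: B3 stop@B0
  join B7 pred B4: B4→B3 stop@B0
  join B7 pred B5: B5→B3 stop@B0
  join B7 pred B6: B6 stop@B0
  join B8 pred B5: B5→B3 stop@B0
  join B8 pred B7: B7 stop@B0
  B0: DF=∅
  B1: DF={B3,B6}
  B2: DF=∅
  B3: DF={B6,B7,B8}
  B4: DF={B6,B7}
  B5: DF={B7,B8}
  B6: DF={B7}
  B7: DF={B8}
  B8: DF=∅

φ for s: defs {B0,B5,B8}
  DF⁺ = {B7,B8}

Answer: ["B7", "B8"]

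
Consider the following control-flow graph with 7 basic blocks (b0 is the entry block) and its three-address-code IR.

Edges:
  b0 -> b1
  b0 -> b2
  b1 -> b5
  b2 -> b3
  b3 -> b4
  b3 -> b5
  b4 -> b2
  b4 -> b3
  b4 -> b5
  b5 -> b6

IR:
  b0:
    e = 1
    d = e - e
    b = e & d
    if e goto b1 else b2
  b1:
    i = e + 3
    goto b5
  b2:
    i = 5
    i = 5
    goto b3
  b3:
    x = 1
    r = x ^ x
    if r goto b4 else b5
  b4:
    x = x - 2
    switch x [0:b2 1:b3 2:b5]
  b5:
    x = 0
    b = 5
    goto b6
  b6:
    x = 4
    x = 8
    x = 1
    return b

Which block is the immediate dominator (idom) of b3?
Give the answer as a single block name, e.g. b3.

idom tree: b1←b0 b2←b0 b3←b2 b4←b3 b5←b0 b6←b5
Dom at joins:
  b2: preds {b0,b4}: {b0} ∩ {b0,b2,b3,b4} = {b0}; idom=b0
  b3: preds {b2,b4}: {b0,b2} ∩ {b0,b2,b3,b4} = {b0,b2}; idom=b2
  b5: preds {b1,b3,b4}: {b0,b1} ∩ {b0,b2,b3} ∩ {b0,b2,b3,b4} = {b0}; idom=b0

idom(b3) = b2

Answer: b2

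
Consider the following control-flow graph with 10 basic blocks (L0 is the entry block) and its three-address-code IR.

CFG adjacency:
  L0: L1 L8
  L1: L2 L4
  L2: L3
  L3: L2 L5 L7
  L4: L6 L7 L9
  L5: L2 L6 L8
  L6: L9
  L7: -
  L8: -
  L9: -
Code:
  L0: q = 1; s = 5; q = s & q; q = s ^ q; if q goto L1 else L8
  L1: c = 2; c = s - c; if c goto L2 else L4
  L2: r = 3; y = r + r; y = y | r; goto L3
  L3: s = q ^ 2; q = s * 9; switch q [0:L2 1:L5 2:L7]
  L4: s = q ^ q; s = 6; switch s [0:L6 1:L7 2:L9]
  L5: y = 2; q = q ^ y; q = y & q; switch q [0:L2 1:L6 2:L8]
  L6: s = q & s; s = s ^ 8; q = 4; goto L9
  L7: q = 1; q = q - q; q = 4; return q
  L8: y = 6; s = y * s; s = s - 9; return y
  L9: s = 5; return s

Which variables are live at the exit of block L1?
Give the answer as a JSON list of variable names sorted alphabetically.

Per-block:
  L0: def={q,s} ue=∅
  L1: def={c} ue={s}
  L2: def={r,y} ue=∅
  L3: def={q,s} ue={q}
  L4: def={s} ue={q}
  L5: def={q,y} ue={q}
  L6: def={q,s} ue={q,s}
  L7: def={q} ue=∅
  L8: def={s,y} ue={s}
  L9: def={s} ue=∅

Live sets:
  L0 li=∅ lo={q,s}
  L1 li={q,s} lo={q}
  L2 li={q} lo={q}
  L3 li={q} lo={q,s}
  L4 li={q} lo={q,s}
  L5 li={q,s} lo={q,s}
  L6 li={q,s} lo=∅
  L7 li=∅ lo=∅
  L8 li={s} lo=∅
  L9 li=∅ lo=∅

live-out(L1) = ["q"]

Answer: ["q"]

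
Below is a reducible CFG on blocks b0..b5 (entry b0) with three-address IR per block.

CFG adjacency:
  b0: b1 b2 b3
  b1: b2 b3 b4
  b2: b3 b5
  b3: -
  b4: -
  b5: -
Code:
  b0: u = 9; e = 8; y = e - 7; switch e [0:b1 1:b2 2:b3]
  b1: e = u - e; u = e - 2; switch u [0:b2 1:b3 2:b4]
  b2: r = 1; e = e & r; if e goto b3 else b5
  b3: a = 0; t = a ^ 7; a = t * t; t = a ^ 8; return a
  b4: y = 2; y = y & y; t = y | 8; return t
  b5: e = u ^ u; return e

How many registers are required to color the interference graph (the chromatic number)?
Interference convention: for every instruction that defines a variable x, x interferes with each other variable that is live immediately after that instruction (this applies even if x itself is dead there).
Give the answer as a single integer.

Per-block:
  b0: def={e,u,y} ue=∅
  b1: def={e,u} ue={e,u}
  b2: def={e,r} ue={e}
  b3: def={a,t} ue=∅
  b4: def={t,y} ue=∅
  b5: def={e} ue={u}

Backward fixpoint:
  b0 li=∅ lo={e,u}
  b1 li={e,u} lo={e,u}
  b2 li={e,u} lo={u}
  b3 li=∅ lo=∅
  b4 li=∅ lo=∅
  b5 li={u} lo=∅

Interfere edges:
  a — {t}
  e — {r,u,y}
  r — {e,u}
  t — {a}
  u — {e,r,y}
  y — {e,u}

Registers:
  lower bound: {e,r,u} mutually conflict ⇒ χ ≥ 3
  assign a→r0 e→r0 r→r2 t→r1 u→r1 y→r2 — no edge inside a register ⇒ χ ≤ 3
  χ = 3

Answer: 3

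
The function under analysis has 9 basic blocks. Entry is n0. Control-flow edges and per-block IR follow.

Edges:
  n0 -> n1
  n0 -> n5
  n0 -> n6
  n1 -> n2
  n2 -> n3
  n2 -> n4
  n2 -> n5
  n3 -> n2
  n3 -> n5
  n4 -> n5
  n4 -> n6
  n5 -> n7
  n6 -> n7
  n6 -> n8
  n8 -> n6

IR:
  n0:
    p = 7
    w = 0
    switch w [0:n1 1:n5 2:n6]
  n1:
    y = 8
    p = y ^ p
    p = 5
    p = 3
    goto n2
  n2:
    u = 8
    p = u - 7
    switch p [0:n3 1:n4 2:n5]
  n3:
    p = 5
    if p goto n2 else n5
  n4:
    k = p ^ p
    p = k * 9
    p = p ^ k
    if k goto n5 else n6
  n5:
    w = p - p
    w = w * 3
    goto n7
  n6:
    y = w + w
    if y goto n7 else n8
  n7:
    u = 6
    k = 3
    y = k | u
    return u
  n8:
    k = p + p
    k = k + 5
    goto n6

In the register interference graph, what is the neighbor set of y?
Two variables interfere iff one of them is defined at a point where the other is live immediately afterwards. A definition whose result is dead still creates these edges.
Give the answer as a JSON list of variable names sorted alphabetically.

Answer: ["p", "u", "w"]

Analysis:
def/use:
  n0: {p,w} / ∅
  n1: {p,y} / {p}
  n2: {p,u} / ∅
  n3: {p} / ∅
  n4: {k,p} / {p}
  n5: {w} / {p}
  n6: {y} / {w}
  n7: {k,u,y} / ∅
  n8: {k} / {p}

Live sets:
  n0 li=∅ lo={p,w}
  n1 li={p,w} lo={w}
  n2 li={w} lo={p,w}
  n3 li={w} lo={p,w}
  n4 li={p,w} lo={p,w}
  n5 li={p} lo=∅
  n6 li={p,w} lo={p,w}
  n7 li=∅ lo=∅
  n8 li={p,w} lo={p,w}

Conflict graph:
  k: {p,u,w}
  p: {k,w,y}
  u: {k,w,y}
  w: {k,p,u,y}
  y: {p,u,w}

N(y) = ["p", "u", "w"]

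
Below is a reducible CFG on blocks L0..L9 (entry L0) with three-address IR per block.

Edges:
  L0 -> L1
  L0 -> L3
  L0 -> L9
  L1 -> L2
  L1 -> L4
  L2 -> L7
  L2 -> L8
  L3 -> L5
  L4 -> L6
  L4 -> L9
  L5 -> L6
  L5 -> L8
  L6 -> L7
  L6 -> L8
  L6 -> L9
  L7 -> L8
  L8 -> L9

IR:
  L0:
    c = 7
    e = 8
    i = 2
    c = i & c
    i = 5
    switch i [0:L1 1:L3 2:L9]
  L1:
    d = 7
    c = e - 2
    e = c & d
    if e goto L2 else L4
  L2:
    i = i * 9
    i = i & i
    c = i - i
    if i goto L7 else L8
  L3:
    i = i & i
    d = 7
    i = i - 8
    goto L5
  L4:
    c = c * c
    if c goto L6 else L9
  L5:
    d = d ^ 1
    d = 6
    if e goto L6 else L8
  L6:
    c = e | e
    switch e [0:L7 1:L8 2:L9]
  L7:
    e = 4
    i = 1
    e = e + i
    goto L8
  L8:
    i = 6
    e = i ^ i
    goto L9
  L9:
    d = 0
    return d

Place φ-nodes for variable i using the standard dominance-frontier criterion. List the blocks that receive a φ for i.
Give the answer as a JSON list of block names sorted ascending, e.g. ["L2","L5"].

idom tree: L1←L0 L2←L1 L3←L0 L4←L1 L5←L3 L6←L0 L7←L0 L8←L0 L9←L0
Join-block Dom:
  L6: preds {L4,L5}: {L0,L1,L4} ∩ {L0,L3,L5} = {L0}; idom=L0
  L7: preds {L2,L6}: {L0,L1,L2} ∩ {L0,L6} = {L0}; idom=L0
  L8: preds {L2,L5,L6,L7}: {L0,L1,L2} ∩ {L0,L3,L5} ∩ {L0,L6} ∩ {L0,L7} = {L0}; idom=L0
  L9: preds {L0,L4,L6,L8}: {L0} ∩ {L0,L1,L4} ∩ {L0,L6} ∩ {L0,L8} = {L0}; idom=L0

DF derivation:
  join L6 pred L4: L4→L1 stop@L0
  join L6 pred L5: L5→L3 stop@L0
  join L7 pred L2: L2→L1 stop@L0
  join L7 pred L6: L6 stop@L0
  join L8 pred L2: L2→L1 stop@L0
  join L8 pred L5: L5→L3 stop@L0
  join L8 pred L6: L6 stop@L0
  join L8 pred L7: L7 stop@L0
  join L9 pred L0: · stop@L0
  join L9 pred L4: L4→L1 stop@L0
  join L9 pred L6: L6 stop@L0
  join L9 pred L8: L8 stop@L0
  DF(L0)=∅
  DF(L1)={L6,L7,L8,L9}
  DF(L2)={L7,L8}
  DF(L3)={L6,L8}
  DF(L4)={L6,L9}
  DF(L5)={L6,L8}
  DF(L6)={L7,L8,L9}
  DF(L7)={L8}
  DF(L8)={L9}
  DF(L9)=∅

φ for i: defs {L0,L2,L3,L7,L8}
  DF⁺ = {L6,L7,L8,L9}

Answer: ["L6", "L7", "L8", "L9"]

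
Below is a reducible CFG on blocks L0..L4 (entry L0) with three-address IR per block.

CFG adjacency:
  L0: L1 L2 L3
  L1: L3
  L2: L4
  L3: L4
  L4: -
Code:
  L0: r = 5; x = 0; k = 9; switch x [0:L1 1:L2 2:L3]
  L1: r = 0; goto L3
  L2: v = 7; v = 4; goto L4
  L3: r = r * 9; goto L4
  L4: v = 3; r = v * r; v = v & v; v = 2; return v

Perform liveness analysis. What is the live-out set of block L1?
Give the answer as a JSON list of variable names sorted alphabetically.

def/use:
  L0 def {k,r,x} use ∅
  L1 def {r} use ∅
  L2 def {v} use ∅
  L3 def {r} use {r}
  L4 def {r,v} use {r}

Backward fixpoint:
  L0: in=∅ out={r}
  L1: in=∅ out={r}
  L2: in={r} out={r}
  L3: in={r} out={r}
  L4: in={r} out=∅

live-out(L1) = ["r"]

Answer: ["r"]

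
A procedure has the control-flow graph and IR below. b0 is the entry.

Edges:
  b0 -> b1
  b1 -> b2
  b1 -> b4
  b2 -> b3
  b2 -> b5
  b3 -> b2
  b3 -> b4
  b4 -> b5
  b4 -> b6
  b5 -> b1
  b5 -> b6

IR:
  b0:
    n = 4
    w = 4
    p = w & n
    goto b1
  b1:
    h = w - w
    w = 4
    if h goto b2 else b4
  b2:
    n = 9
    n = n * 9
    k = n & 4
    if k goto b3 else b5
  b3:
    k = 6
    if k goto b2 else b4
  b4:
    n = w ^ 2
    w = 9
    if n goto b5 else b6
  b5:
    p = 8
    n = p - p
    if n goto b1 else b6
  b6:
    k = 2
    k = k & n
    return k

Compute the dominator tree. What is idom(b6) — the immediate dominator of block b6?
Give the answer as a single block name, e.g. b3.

idom tree: b1←b0 b2←b1 b3←b2 b4←b1 b5←b1 b6←b1
Join-block Dom:
  b1: preds {b0,b5}: {b0} ∩ {b0,b1,b5} = {b0}; idom=b0
  b2: preds {b1,b3}: {b0,b1} ∩ {b0,b1,b2,b3} = {b0,b1}; idom=b1
  b4: preds {b1,b3}: {b0,b1} ∩ {b0,b1,b2,b3} = {b0,b1}; idom=b1
  b5: preds {b2,b4}: {b0,b1,b2} ∩ {b0,b1,b4} = {b0,b1}; idom=b1
  b6: preds {b4,b5}: {b0,b1,b4} ∩ {b0,b1,b5} = {b0,b1}; idom=b1

idom(b6) = b1

Answer: b1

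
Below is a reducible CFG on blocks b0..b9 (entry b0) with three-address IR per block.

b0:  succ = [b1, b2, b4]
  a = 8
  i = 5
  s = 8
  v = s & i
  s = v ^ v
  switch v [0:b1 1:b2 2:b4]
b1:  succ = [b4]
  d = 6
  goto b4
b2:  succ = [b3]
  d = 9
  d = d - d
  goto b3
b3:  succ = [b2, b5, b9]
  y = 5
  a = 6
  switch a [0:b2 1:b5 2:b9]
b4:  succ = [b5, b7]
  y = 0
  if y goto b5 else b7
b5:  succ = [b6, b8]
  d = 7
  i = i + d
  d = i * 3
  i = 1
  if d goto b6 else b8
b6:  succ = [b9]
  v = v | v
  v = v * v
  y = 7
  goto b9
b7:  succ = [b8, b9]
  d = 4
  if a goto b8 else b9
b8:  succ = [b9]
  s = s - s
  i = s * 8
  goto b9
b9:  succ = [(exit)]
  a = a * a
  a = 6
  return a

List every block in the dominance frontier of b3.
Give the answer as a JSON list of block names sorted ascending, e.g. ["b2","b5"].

Answer: ["b2", "b5", "b9"]

Derivation:
idom tree: b1←b0 b2←b0 b3←b2 b4←b0 b5←b0 b6←b5 b7←b4 b8←b0 b9←b0
Dom at joins:
  b2: preds {b0,b3}: {b0} ∩ {b0,b2,b3} = {b0}; idom=b0
  b4: preds {b0,b1}: {b0} ∩ {b0,b1} = {b0}; idom=b0
  b5: preds {b3,b4}: {b0,b2,b3} ∩ {b0,b4} = {b0}; idom=b0
  b8: preds {b5,b7}: {b0,b5} ∩ {b0,b4,b7} = {b0}; idom=b0
  b9: preds {b3,b6,b7,b8}: {b0,b2,b3} ∩ {b0,b5,b6} ∩ {b0,b4,b7} ∩ {b0,b8} = {b0}; idom=b0

DF walk-up:
  b2←b0: walk · to b0
  b2←b3: walk b3→b2 to b0
  b4←b0: walk · to b0
  b4←b1: walk b1 to b0
  b5←b3: walk b3→b2 to b0
  b5←b4: walk b4 to b0
  b8←b5: walk b5 to b0
  b8←b7: walk b7→b4 to b0
  b9←b3: walk b3→b2 to b0
  b9←b6: walk b6→b5 to b0
  b9←b7: walk b7→b4 to b0
  b9←b8: walk b8 to b0
  DF(b0)=∅
  DF(b1)={b4}
  DF(b2)={b2,b5,b9}
  DF(b3)={b2,b5,b9}
  DF(b4)={b5,b8,b9}
  DF(b5)={b8,b9}
  DF(b6)={b9}
  DF(b7)={b8,b9}
  DF(b8)={b9}
  DF(b9)=∅

DF(b3) = ["b2", "b5", "b9"]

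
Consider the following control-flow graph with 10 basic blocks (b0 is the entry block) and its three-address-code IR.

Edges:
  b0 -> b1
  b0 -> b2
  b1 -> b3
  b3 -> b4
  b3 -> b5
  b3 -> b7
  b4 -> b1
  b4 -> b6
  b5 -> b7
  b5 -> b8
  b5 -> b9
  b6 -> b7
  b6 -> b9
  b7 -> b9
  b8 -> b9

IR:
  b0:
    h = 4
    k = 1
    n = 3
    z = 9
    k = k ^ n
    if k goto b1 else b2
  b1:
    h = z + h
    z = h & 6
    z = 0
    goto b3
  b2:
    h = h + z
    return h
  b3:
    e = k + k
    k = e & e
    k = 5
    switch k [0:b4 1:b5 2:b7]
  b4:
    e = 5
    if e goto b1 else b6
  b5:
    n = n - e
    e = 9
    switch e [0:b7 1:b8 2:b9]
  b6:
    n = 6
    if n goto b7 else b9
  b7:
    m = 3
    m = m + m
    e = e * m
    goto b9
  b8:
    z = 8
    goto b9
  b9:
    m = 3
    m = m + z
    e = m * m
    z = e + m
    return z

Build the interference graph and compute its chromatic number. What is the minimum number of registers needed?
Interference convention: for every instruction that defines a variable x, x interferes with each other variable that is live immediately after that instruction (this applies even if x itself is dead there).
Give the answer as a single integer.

Block summaries:
  b0 def {h,k,n,z} use ∅
  b1 def {h,z} use {h,z}
  b2 def {h} use {h,z}
  b3 def {e,k} use {k}
  b4 def {e} use ∅
  b5 def {e,n} use {e,n}
  b6 def {n} use ∅
  b7 def {e,m} use {e}
  b8 def {z} use ∅
  b9 def {e,m,z} use {z}

Backward fixpoint:
  b0: in=∅ out={h,k,n,z}
  b1: in={h,k,n,z} out={h,k,n,z}
  b2: in={h,z} out=∅
  b3: in={h,k,n,z} out={e,h,k,n,z}
  b4: in={h,k,n,z} out={e,h,k,n,z}
  b5: in={e,n,z} out={e,z}
  b6: in={e,z} out={e,z}
  b7: in={e,z} out={z}
  b8: in=∅ out={z}
  b9: in={z} out=∅

Conflict graph:
  e↔{h,k,m,n,z}
  h↔{e,k,n,z}
  k↔{e,h,n,z}
  m↔{e,z}
  n↔{e,h,k,z}
  z↔{e,h,k,m,n}

Chromatic number:
  lower bound: {e,h,k,n,z} mutually conflict ⇒ χ ≥ 5
  5-colouring: c0={e}  c1={z}  c2={h,m}  c3={k}  c4={n}
  χ = 5

Answer: 5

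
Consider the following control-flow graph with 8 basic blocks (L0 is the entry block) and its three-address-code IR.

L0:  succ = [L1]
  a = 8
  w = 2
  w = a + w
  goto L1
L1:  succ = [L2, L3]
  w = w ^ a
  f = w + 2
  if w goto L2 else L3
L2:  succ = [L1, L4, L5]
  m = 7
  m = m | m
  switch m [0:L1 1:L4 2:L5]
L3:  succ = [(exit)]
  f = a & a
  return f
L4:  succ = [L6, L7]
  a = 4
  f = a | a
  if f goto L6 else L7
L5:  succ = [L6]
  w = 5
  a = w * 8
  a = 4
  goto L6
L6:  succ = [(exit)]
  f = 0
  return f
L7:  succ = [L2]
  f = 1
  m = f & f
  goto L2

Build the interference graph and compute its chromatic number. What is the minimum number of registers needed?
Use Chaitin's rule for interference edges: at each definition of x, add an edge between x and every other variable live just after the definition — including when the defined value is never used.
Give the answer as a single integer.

def/use:
  L0 def {a,w} use ∅
  L1 def {f,w} use {a,w}
  L2 def {m} use ∅
  L3 def {f} use {a}
  L4 def {a,f} use ∅
  L5 def {a,w} use ∅
  L6 def {f} use ∅
  L7 def {f,m} use ∅

Liveness:
  L0 li=∅ lo={a,w}
  L1 li={a,w} lo={a,w}
  L2 li={a,w} lo={a,w}
  L3 li={a} lo=∅
  L4 li={w} lo={a,w}
  L5 li=∅ lo=∅
  L6 li=∅ lo=∅
  L7 li={a,w} lo={a,w}

Interfere edges:
  a↔{f,m,w}
  f↔{a,w}
  m↔{a,w}
  w↔{a,f,m}

Registers:
  lower bound: {a,f,w} mutually conflict ⇒ χ ≥ 3
  assign a→r0 f→r2 m→r2 w→r1 — no edge inside a register ⇒ χ ≤ 3
  χ = 3

Answer: 3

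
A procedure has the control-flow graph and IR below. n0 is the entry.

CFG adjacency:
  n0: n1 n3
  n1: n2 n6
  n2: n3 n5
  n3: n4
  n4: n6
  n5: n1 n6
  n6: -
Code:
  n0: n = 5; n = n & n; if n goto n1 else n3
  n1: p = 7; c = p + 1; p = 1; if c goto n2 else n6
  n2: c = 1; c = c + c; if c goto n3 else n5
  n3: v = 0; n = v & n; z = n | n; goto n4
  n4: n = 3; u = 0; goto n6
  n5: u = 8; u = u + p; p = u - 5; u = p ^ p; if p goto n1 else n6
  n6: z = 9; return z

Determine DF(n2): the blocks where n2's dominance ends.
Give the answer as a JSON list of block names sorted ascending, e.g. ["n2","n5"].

Answer: ["n1", "n3", "n6"]

Working:
idom tree: n1←n0 n2←n1 n3←n0 n4←n3 n5←n2 n6←n0
Dom at joins:
  n1: preds {n0,n5}: {n0} ∩ {n0,n1,n2,n5} = {n0}; idom=n0
  n3: preds {n0,n2}: {n0} ∩ {n0,n1,n2} = {n0}; idom=n0
  n6: preds {n1,n4,n5}: {n0,n1} ∩ {n0,n3,n4} ∩ {n0,n1,n2,n5} = {n0}; idom=n0

DF derivation:
  n1←n0: walk · to n0
  n1←n5: walk n5→n2→n1 to n0
  n3←n0: walk · to n0
  n3←n2: walk n2→n1 to n0
  n6←n1: walk n1 to n0
  n6←n4: walk n4→n3 to n0
  n6←n5: walk n5→n2→n1 to n0
  n0 → ∅
  n1 → {n1,n3,n6}
  n2 → {n1,n3,n6}
  n3 → {n6}
  n4 → {n6}
  n5 → {n1,n6}
  n6 → ∅

DF(n2) = ["n1", "n3", "n6"]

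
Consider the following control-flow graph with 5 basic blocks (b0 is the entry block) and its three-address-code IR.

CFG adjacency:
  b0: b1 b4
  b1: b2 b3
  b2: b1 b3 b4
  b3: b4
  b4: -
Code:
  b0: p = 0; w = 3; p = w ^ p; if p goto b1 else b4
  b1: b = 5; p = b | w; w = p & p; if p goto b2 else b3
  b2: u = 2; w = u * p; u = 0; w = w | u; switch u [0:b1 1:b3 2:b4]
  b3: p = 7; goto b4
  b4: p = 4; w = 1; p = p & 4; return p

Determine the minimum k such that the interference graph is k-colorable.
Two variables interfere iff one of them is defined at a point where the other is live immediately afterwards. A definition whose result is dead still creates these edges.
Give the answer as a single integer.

Per-block:
  b0: {p,w} / ∅
  b1: {b,p,w} / {w}
  b2: {u,w} / {p}
  b3: {p} / ∅
  b4: {p,w} / ∅

Backward fixpoint:
  live b0: ∅→{w}
  live b1: {w}→{p}
  live b2: {p}→{w}
  live b3: ∅→∅
  live b4: ∅→∅

Conflict graph:
  b↔{w}
  p↔{u,w}
  u↔{p,w}
  w↔{b,p,u}

Colouring:
  clique {p,u,w} ⇒ need ≥ 3
  3-colouring: R0={w}  R1={b,p}  R2={u}
  χ = 3

Answer: 3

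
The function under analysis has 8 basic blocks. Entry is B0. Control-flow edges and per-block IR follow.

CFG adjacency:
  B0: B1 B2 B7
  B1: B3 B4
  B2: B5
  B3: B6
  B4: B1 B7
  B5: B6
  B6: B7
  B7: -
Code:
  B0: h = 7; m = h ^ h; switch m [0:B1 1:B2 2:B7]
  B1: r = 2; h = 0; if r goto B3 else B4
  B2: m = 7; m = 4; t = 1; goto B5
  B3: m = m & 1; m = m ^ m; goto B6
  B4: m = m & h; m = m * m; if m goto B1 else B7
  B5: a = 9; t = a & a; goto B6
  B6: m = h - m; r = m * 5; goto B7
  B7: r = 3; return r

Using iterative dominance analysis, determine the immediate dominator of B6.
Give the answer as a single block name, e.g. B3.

Answer: B0

Analysis:
idom tree: B1←B0 B2←B0 B3←B1 B4←B1 B5←B2 B6←B0 B7←B0
Dom at joins:
  B1: preds {B0,B4}: {B0} ∩ {B0,B1,B4} = {B0}; idom=B0
  B6: preds {B3,B5}: {B0,B1,B3} ∩ {B0,B2,B5} = {B0}; idom=B0
  B7: preds {B0,B4,B6}: {B0} ∩ {B0,B1,B4} ∩ {B0,B6} = {B0}; idom=B0

idom(B6) = B0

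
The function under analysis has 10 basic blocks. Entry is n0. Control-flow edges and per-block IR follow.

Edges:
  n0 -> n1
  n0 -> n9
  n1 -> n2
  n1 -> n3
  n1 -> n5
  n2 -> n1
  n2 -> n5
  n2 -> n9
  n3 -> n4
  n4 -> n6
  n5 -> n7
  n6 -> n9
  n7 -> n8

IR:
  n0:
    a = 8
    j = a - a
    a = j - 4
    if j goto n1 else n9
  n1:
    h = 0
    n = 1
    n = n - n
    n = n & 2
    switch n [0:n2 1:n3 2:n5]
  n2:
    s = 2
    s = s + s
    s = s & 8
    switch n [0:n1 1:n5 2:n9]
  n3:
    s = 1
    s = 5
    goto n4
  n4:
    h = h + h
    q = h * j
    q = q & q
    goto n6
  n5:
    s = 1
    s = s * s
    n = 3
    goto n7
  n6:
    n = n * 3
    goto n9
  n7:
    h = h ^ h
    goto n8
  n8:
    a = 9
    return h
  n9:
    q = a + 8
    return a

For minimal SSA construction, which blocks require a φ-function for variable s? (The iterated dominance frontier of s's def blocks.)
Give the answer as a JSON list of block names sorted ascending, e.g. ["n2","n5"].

Answer: ["n1", "n5", "n9"]

Analysis:
idom tree: n1←n0 n2←n1 n3←n1 n4←n3 n5←n1 n6←n4 n7←n5 n8←n7 n9←n0
Dom∩ at merges:
  n1: preds {n0,n2}: {n0} ∩ {n0,n1,n2} = {n0}; idom=n0
  n5: preds {n1,n2}: {n0,n1} ∩ {n0,n1,n2} = {n0,n1}; idom=n1
  n9: preds {n0,n2,n6}: {n0} ∩ {n0,n1,n2} ∩ {n0,n1,n3,n4,n6} = {n0}; idom=n0

Frontier:
  n1←n0: walk · to n0
  n1←n2: walk n2→n1 to n0
  n5←n1: walk · to n1
  n5←n2: walk n2 to n1
  n9←n0: walk · to n0
  n9←n2: walk n2→n1 to n0
  n9←n6: walk n6→n4→n3→n1 to n0
  DF(n0)=∅
  DF(n1)={n1,n9}
  DF(n2)={n1,n5,n9}
  DF(n3)={n9}
  DF(n4)={n9}
  DF(n5)=∅
  DF(n6)={n9}
  DF(n7)=∅
  DF(n8)=∅
  DF(n9)=∅

φ for s: defs {n2,n3,n5}
  DF⁺ = {n1,n5,n9}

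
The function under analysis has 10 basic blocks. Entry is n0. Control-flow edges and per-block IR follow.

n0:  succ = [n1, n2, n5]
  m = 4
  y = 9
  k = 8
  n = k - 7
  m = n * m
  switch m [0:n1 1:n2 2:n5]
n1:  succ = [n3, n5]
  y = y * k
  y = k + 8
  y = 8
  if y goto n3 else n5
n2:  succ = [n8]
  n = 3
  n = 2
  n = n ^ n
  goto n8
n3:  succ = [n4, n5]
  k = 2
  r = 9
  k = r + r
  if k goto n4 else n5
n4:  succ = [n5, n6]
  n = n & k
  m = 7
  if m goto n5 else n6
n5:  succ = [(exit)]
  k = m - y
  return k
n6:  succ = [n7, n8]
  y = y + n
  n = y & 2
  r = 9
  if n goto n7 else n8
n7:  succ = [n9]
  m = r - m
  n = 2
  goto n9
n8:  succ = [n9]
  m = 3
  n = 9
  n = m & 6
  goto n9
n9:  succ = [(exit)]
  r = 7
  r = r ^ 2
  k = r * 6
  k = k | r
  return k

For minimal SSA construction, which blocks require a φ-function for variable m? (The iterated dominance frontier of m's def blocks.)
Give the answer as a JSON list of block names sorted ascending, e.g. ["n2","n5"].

idom tree: n1←n0 n2←n0 n3←n1 n4←n3 n5←n0 n6←n4 n7←n6 n8←n0 n9←n0
Join-block Dom:
  n5: preds {n0,n1,n3,n4}: {n0} ∩ {n0,n1} ∩ {n0,n1,n3} ∩ {n0,n1,n3,n4} = {n0}; idom=n0
  n8: preds {n2,n6}: {n0,n2} ∩ {n0,n1,n3,n4,n6} = {n0}; idom=n0
  n9: preds {n7,n8}: {n0,n1,n3,n4,n6,n7} ∩ {n0,n8} = {n0}; idom=n0

DF walk-up:
  n5←n0: walk · to n0
  n5←n1: walk n1 to n0
  n5←n3: walk n3→n1 to n0
  n5←n4: walk n4→n3→n1 to n0
  n8←n2: walk n2 to n0
  n8←n6: walk n6→n4→n3→n1 to n0
  n9←n7: walk n7→n6→n4→n3→n1 to n0
  n9←n8: walk n8 to n0
  n0: DF=∅
  n1: DF={n5,n8,n9}
  n2: DF={n8}
  n3: DF={n5,n8,n9}
  n4: DF={n5,n8,n9}
  n5: DF=∅
  n6: DF={n8,n9}
  n7: DF={n9}
  n8: DF={n9}
  n9: DF=∅

φ for m: defs {n0,n4,n7,n8}
  DF⁺ = {n5,n8,n9}

Answer: ["n5", "n8", "n9"]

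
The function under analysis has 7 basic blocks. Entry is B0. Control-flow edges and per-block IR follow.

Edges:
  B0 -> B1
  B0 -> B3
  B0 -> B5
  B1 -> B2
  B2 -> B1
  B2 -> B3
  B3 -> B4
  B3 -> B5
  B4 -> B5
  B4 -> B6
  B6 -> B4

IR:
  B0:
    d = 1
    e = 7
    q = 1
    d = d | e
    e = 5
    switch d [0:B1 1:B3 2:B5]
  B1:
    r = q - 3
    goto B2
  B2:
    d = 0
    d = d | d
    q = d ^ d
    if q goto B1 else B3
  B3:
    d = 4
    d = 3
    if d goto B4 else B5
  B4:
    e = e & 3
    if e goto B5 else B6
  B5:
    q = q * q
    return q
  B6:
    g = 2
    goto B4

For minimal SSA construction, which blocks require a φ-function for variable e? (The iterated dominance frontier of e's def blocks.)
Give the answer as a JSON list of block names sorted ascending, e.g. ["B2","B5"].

Answer: ["B4", "B5"]

Analysis:
idom tree: B1←B0 B2←B1 B3←B0 B4←B3 B5←B0 B6←B4
Join-block Dom:
  B1: preds {B0,B2}: {B0} ∩ {B0,B1,B2} = {B0}; idom=B0
  B3: preds {B0,B2}: {B0} ∩ {B0,B1,B2} = {B0}; idom=B0
  B4: preds {B3,B6}: {B0,B3} ∩ {B0,B3,B4,B6} = {B0,B3}; idom=B3
  B5: preds {B0,B3,B4}: {B0} ∩ {B0,B3} ∩ {B0,B3,B4} = {B0}; idom=B0

DF walk-up:
  B1←B0: walk · to B0
  B1←B2: walk B2→B1 to B0
  B3←B0: walk · to B0
  B3←B2: walk B2→B1 to B0
  B4←B3: walk · to B3
  B4←B6: walk B6→B4 to B3
  B5←B0: walk · to B0
  B5←B3: walk B3 to B0
  B5←B4: walk B4→B3 to B0
  B0 → ∅
  B1 → {B1,B3}
  B2 → {B1,B3}
  B3 → {B5}
  B4 → {B4,B5}
  B5 → ∅
  B6 → {B4}

φ for e: defs {B0,B4}
  DF⁺ = {B4,B5}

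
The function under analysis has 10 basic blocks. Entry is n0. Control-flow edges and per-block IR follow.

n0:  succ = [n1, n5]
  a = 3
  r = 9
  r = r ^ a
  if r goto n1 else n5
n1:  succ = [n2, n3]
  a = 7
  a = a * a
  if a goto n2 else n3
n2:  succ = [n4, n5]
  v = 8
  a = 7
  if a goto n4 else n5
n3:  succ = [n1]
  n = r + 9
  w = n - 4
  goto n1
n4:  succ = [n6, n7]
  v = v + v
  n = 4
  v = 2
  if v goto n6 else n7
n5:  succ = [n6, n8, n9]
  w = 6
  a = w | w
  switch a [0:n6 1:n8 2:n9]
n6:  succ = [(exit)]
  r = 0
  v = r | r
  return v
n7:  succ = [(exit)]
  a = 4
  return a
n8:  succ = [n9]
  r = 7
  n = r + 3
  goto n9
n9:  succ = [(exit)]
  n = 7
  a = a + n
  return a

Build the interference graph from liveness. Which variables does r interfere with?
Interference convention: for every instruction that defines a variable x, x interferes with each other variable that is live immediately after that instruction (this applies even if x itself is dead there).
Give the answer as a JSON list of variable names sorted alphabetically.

Answer: ["a", "n", "w"]

Derivation:
def/use:
  n0: def={a,r} ue=∅
  n1: def={a} ue=∅
  n2: def={a,v} ue=∅
  n3: def={n,w} ue={r}
  n4: def={n,v} ue={v}
  n5: def={a,w} ue=∅
  n6: def={r,v} ue=∅
  n7: def={a} ue=∅
  n8: def={n,r} ue=∅
  n9: def={a,n} ue={a}

Live sets:
  n0: in=∅ out={r}
  n1: in={r} out={r}
  n2: in=∅ out={v}
  n3: in={r} out={r}
  n4: in={v} out=∅
  n5: in=∅ out={a}
  n6: in=∅ out=∅
  n7: in=∅ out=∅
  n8: in={a} out={a}
  n9: in={a} out=∅

Interference:
  a↔{n,r,v}
  n↔{a,r}
  r↔{a,n,w}
  v↔{a}
  w↔{r}

N(r) = ["a", "n", "w"]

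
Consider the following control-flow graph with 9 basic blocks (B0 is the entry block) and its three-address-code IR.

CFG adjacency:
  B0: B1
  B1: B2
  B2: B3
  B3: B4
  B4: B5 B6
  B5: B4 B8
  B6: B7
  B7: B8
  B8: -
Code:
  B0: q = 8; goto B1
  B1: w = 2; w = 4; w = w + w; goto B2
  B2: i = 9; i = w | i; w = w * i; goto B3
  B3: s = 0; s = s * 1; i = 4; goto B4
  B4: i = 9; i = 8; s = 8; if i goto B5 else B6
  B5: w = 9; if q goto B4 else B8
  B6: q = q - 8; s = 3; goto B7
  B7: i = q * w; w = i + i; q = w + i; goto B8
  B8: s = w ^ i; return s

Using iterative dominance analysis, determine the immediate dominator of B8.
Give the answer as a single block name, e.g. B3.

Answer: B4

Analysis:
idom tree: B1←B0 B2←B1 B3←B2 B4←B3 B5←B4 B6←B4 B7←B6 B8←B4
Dom∩ at merges:
  B4: preds {B3,B5}: {B0,B1,B2,B3} ∩ {B0,B1,B2,B3,B4,B5} = {B0,B1,B2,B3}; idom=B3
  B8: preds {B5,B7}: {B0,B1,B2,B3,B4,B5} ∩ {B0,B1,B2,B3,B4,B6,B7} = {B0,B1,B2,B3,B4}; idom=B4

idom(B8) = B4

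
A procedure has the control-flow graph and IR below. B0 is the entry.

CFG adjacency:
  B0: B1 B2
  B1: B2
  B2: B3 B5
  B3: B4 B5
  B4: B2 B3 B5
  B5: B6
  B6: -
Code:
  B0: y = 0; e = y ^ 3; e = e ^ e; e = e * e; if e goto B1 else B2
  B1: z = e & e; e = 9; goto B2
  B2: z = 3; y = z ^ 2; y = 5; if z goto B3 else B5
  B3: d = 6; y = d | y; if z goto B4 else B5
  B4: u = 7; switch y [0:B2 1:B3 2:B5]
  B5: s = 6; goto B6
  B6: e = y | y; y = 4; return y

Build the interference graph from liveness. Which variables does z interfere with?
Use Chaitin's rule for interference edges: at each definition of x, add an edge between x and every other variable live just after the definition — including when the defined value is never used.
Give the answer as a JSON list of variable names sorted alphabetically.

Block summaries:
  B0: {e,y} / ∅
  B1: {e,z} / {e}
  B2: {y,z} / ∅
  B3: {d,y} / {y,z}
  B4: {u} / {y}
  B5: {s} / ∅
  B6: {e,y} / {y}

Backward fixpoint:
  live B0: ∅→{e}
  live B1: {e}→∅
  live B2: ∅→{y,z}
  live B3: {y,z}→{y,z}
  live B4: {y,z}→{y,z}
  live B5: {y}→{y}
  live B6: {y}→∅

Interference:
  d: {y,z}
  e: ∅
  s: {y}
  u: {y,z}
  y: {d,s,u,z}
  z: {d,u,y}

N(z) = ["d", "u", "y"]

Answer: ["d", "u", "y"]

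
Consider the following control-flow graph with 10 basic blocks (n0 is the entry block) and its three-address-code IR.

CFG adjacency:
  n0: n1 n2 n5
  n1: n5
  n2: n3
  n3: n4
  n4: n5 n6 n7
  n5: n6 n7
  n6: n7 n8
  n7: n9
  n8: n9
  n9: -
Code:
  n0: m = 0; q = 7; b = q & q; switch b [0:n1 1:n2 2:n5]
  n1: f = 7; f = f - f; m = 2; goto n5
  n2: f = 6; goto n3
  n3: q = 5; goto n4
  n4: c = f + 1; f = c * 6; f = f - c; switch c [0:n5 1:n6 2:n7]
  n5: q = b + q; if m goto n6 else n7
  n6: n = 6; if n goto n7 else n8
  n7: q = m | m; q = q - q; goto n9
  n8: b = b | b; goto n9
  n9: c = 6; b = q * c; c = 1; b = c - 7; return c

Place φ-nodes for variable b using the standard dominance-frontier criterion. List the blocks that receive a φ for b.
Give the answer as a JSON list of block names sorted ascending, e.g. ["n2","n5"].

Answer: ["n9"]

Working:
idom tree: n1←n0 n2←n0 n3←n2 n4←n3 n5←n0 n6←n0 n7←n0 n8←n6 n9←n0
Dom∩ at merges:
  n5: preds {n0,n1,n4}: {n0} ∩ {n0,n1} ∩ {n0,n2,n3,n4} = {n0}; idom=n0
  n6: preds {n4,n5}: {n0,n2,n3,n4} ∩ {n0,n5} = {n0}; idom=n0
  n7: preds {n4,n5,n6}: {n0,n2,n3,n4} ∩ {n0,n5} ∩ {n0,n6} = {n0}; idom=n0
  n9: preds {n7,n8}: {n0,n7} ∩ {n0,n6,n8} = {n0}; idom=n0

DF derivation:
  join n5 pred n0: · stop@n0
  join n5 pred n1: n1 stop@n0
  join n5 pred n4: n4→n3→n2 stop@n0
  join n6 pred n4: n4→n3→n2 stop@n0
  join n6 pred n5: n5 stop@n0
  join n7 pred n4: n4→n3→n2 stop@n0
  join n7 pred n5: n5 stop@n0
  join n7 pred n6: n6 stop@n0
  join n9 pred n7: n7 stop@n0
  join n9 pred n8: n8→n6 stop@n0
  n0: DF=∅
  n1: DF={n5}
  n2: DF={n5,n6,n7}
  n3: DF={n5,n6,n7}
  n4: DF={n5,n6,n7}
  n5: DF={n6,n7}
  n6: DF={n7,n9}
  n7: DF={n9}
  n8: DF={n9}
  n9: DF=∅

φ for b: defs {n0,n8,n9}
  DF⁺ = {n9}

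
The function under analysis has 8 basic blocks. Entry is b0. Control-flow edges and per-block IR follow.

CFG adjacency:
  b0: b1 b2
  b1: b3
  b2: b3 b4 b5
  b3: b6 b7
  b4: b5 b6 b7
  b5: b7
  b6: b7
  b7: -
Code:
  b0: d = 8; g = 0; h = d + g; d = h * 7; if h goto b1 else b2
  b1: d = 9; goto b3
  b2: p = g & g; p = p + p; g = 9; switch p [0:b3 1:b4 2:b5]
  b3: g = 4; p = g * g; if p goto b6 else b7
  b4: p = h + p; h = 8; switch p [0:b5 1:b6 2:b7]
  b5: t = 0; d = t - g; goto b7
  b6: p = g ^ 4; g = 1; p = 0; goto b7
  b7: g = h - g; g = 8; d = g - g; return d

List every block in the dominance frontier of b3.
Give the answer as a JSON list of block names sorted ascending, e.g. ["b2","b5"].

Answer: ["b6", "b7"]

Derivation:
idom tree: b1←b0 b2←b0 b3←b0 b4←b2 b5←b2 b6←b0 b7←b0
Dom∩ at merges:
  b3: preds {b1,b2}: {b0,b1} ∩ {b0,b2} = {b0}; idom=b0
  b5: preds {b2,b4}: {b0,b2} ∩ {b0,b2,b4} = {b0,b2}; idom=b2
  b6: preds {b3,b4}: {b0,b3} ∩ {b0,b2,b4} = {b0}; idom=b0
  b7: preds {b3,b4,b5,b6}: {b0,b3} ∩ {b0,b2,b4} ∩ {b0,b2,b5} ∩ {b0,b6} = {b0}; idom=b0

Frontier:
  join b3 pred b1: b1 stop@b0
  join b3 pred b2: b2 stop@b0
  join b5 pred b2: · stop@b2
  join b5 pred b4: b4 stop@b2
  join b6 pred b3: b3 stop@b0
  join b6 pred b4: b4→b2 stop@b0
  join b7 pred b3: b3 stop@b0
  join b7 pred b4: b4→b2 stop@b0
  join b7 pred b5: b5→b2 stop@b0
  join b7 pred b6: b6 stop@b0
  b0: DF=∅
  b1: DF={b3}
  b2: DF={b3,b6,b7}
  b3: DF={b6,b7}
  b4: DF={b5,b6,b7}
  b5: DF={b7}
  b6: DF={b7}
  b7: DF=∅

DF(b3) = ["b6", "b7"]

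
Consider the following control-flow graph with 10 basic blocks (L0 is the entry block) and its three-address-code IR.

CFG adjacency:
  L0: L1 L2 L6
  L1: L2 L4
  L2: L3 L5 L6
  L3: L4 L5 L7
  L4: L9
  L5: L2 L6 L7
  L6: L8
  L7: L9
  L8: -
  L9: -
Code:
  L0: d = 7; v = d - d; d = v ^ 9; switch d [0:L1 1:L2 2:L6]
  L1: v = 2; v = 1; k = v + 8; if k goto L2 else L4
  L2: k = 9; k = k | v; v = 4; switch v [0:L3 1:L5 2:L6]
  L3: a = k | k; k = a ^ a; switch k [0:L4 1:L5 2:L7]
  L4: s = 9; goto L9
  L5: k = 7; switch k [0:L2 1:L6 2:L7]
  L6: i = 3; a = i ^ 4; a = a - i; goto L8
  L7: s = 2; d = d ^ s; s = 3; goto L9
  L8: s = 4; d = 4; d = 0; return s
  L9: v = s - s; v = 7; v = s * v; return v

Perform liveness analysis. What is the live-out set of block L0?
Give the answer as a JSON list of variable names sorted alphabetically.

Answer: ["d", "v"]

Derivation:
def/use:
  L0: {d,v} / ∅
  L1: {k,v} / ∅
  L2: {k,v} / {v}
  L3: {a,k} / {k}
  L4: {s} / ∅
  L5: {k} / ∅
  L6: {a,i} / ∅
  L7: {d,s} / {d}
  L8: {d,s} / ∅
  L9: {v} / {s}

Live sets:
  live L0: ∅→{d,v}
  live L1: {d}→{d,v}
  live L2: {d,v}→{d,k,v}
  live L3: {d,k,v}→{d,v}
  live L4: ∅→{s}
  live L5: {d,v}→{d,v}
  live L6: ∅→∅
  live L7: {d}→{s}
  live L8: ∅→∅
  live L9: {s}→∅

live-out(L0) = ["d", "v"]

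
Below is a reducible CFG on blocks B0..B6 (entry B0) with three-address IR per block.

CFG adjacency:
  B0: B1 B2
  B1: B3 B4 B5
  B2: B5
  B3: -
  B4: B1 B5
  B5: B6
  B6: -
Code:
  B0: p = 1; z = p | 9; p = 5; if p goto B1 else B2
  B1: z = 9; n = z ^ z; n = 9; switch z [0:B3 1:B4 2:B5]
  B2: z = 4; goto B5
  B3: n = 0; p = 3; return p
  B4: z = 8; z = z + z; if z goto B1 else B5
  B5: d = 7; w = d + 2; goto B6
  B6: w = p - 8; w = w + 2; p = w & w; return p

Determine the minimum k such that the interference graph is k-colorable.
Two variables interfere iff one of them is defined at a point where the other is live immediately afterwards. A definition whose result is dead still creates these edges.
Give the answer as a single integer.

Answer: 3

Derivation:
Block summaries:
  B0: def={p,z} ue=∅
  B1: def={n,z} ue=∅
  B2: def={z} ue=∅
  B3: def={n,p} ue=∅
  B4: def={z} ue=∅
  B5: def={d,w} ue=∅
  B6: def={p,w} ue={p}

Liveness:
  live B0: ∅→{p}
  live B1: {p}→{p}
  live B2: {p}→{p}
  live B3: ∅→∅
  live B4: {p}→{p}
  live B5: {p}→{p}
  live B6: {p}→∅

Interfere edges:
  d↔{p}
  n↔{p,z}
  p↔{d,n,w,z}
  w↔{p}
  z↔{n,p}

Registers:
  {n,p,z} pairwise interfere (3-clique) ⇒ χ ≥ 3
  3-colouring: c0={p}  c1={d,n,w}  c2={z}
  χ = 3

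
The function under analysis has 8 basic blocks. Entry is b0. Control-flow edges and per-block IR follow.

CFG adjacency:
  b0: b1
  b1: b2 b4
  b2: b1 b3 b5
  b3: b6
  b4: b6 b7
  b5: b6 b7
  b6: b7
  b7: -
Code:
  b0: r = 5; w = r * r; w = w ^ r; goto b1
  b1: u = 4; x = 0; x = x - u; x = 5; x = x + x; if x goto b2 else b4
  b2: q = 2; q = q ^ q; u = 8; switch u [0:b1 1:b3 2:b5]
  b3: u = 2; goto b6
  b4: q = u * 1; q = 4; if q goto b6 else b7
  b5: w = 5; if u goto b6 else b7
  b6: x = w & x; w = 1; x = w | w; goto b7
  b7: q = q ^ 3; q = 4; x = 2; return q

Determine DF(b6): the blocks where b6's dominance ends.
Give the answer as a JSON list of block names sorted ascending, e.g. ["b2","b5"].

idom tree: b1←b0 b2←b1 b3←b2 b4←b1 b5←b2 b6←b1 b7←b1
Dom at joins:
  b1: preds {b0,b2}: {b0} ∩ {b0,b1,b2} = {b0}; idom=b0
  b6: preds {b3,b4,b5}: {b0,b1,b2,b3} ∩ {b0,b1,b4} ∩ {b0,b1,b2,b5} = {b0,b1}; idom=b1
  b7: preds {b4,b5,b6}: {b0,b1,b4} ∩ {b0,b1,b2,b5} ∩ {b0,b1,b6} = {b0,b1}; idom=b1

Frontier:
  b1←b0: walk · to b0
  b1←b2: walk b2→b1 to b0
  b6←b3: walk b3→b2 to b1
  b6←b4: walk b4 to b1
  b6←b5: walk b5→b2 to b1
  b7←b4: walk b4 to b1
  b7←b5: walk b5→b2 to b1
  b7←b6: walk b6 to b1
  DF(b0)=∅
  DF(b1)={b1}
  DF(b2)={b1,b6,b7}
  DF(b3)={b6}
  DF(b4)={b6,b7}
  DF(b5)={b6,b7}
  DF(b6)={b7}
  DF(b7)=∅

DF(b6) = ["b7"]

Answer: ["b7"]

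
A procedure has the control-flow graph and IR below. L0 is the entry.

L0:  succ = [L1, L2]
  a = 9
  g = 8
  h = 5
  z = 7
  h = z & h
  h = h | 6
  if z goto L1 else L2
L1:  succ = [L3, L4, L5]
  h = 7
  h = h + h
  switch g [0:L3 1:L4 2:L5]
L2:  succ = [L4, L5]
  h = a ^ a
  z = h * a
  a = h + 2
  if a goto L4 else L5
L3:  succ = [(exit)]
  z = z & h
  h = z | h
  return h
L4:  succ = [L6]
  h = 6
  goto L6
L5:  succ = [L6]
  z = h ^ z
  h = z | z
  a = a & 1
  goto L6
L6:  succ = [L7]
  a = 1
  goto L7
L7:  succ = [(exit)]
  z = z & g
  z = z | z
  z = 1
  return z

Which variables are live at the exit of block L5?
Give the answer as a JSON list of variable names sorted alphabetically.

def/use:
  L0 def {a,g,h,z} use ∅
  L1 def {h} use {g}
  L2 def {a,h,z} use {a}
  L3 def {h,z} use {h,z}
  L4 def {h} use ∅
  L5 def {a,h,z} use {a,h,z}
  L6 def {a} use ∅
  L7 def {z} use {g,z}

Liveness:
  L0 li=∅ lo={a,g,z}
  L1 li={a,g,z} lo={a,g,h,z}
  L2 li={a,g} lo={a,g,h,z}
  L3 li={h,z} lo=∅
  L4 li={g,z} lo={g,z}
  L5 li={a,g,h,z} lo={g,z}
  L6 li={g,z} lo={g,z}
  L7 li={g,z} lo=∅

live-out(L5) = ["g", "z"]

Answer: ["g", "z"]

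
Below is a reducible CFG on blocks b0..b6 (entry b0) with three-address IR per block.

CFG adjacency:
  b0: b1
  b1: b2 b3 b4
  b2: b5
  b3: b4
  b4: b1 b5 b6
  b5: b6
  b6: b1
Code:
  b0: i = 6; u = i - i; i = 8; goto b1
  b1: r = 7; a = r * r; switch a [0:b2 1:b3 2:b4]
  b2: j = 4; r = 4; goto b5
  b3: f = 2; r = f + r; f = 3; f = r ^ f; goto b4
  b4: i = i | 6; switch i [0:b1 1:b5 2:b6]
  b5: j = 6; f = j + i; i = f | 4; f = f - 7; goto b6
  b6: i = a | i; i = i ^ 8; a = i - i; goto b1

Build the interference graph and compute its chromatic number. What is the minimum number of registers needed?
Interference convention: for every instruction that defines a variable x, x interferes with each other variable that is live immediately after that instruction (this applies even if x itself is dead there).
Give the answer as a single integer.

def/use:
  b0: def={i,u} ue=∅
  b1: def={a,r} ue=∅
  b2: def={j,r} ue=∅
  b3: def={f,r} ue={r}
  b4: def={i} ue={i}
  b5: def={f,i,j} ue={i}
  b6: def={a,i} ue={a,i}

Liveness:
  live b0: ∅→{i}
  live b1: {i}→{a,i,r}
  live b2: {a,i}→{a,i}
  live b3: {a,i,r}→{a,i}
  live b4: {a,i}→{a,i}
  live b5: {a,i}→{a,i}
  live b6: {a,i}→{i}

Interfere edges:
  a — {f,i,j,r}
  f — {a,i,r}
  i — {a,f,j,r}
  j — {a,i}
  r — {a,f,i}
  u — ∅

Registers:
  clique {a,f,i,r} ⇒ need ≥ 4
  assign a→c0 f→c2 i→c1 j→c2 r→c3 u→c0 — no edge inside a register ⇒ χ ≤ 4
  χ = 4

Answer: 4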